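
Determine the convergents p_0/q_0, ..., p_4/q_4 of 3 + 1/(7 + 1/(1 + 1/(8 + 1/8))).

Using the convergent recurrence p_i = a_i*p_{i-1} + p_{i-2}, q_i = a_i*q_{i-1} + q_{i-2} with p_{-2}=0, p_{-1}=1, q_{-2}=1, q_{-1}=0:
  i=0: a_0=3, p_0 = 3*1 + 0 = 3, q_0 = 3*0 + 1 = 1.
  i=1: a_1=7, p_1 = 7*3 + 1 = 22, q_1 = 7*1 + 0 = 7.
  i=2: a_2=1, p_2 = 1*22 + 3 = 25, q_2 = 1*7 + 1 = 8.
  i=3: a_3=8, p_3 = 8*25 + 22 = 222, q_3 = 8*8 + 7 = 71.
  i=4: a_4=8, p_4 = 8*222 + 25 = 1801, q_4 = 8*71 + 8 = 576.

3/1, 22/7, 25/8, 222/71, 1801/576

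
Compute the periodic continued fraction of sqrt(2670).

Write x_i = (sqrt(2670) + m_i)/d_i with (m_0, d_0) = (0, 1). a_0 = floor(sqrt(2670)) = 51, since 51^2 = 2601 <= 2670 < 2704 = 52^2.
Iterate m_{i+1} = d_i*a_i - m_i, d_{i+1} = (2670 - m_{i+1}^2)/d_i, a_{i+1} = floor((a_0 + m_{i+1})/d_{i+1}):
  m_1 = 1*51 - 0 = 51, d_1 = (2670 - 51^2)/1 = 69/1 = 69, a_1 = floor((51 + 51)/69) = 1.
  m_2 = 69*1 - 51 = 18, d_2 = (2670 - 18^2)/69 = 2346/69 = 34, a_2 = floor((51 + 18)/34) = 2.
  m_3 = 34*2 - 18 = 50, d_3 = (2670 - 50^2)/34 = 170/34 = 5, a_3 = floor((51 + 50)/5) = 20.
  m_4 = 5*20 - 50 = 50, d_4 = (2670 - 50^2)/5 = 170/5 = 34, a_4 = floor((51 + 50)/34) = 2.
  m_5 = 34*2 - 50 = 18, d_5 = (2670 - 18^2)/34 = 2346/34 = 69, a_5 = floor((51 + 18)/69) = 1.
  m_6 = 69*1 - 18 = 51, d_6 = (2670 - 51^2)/69 = 69/69 = 1, a_6 = floor((51 + 51)/1) = 102.
  m_7 = 1*102 - 51 = 51, d_7 = (2670 - 51^2)/1 = 69/1 = 69: (m_7, d_7) = (m_1, d_1) = (51, 69), so from here the quotients repeat a_1, ..., a_6; the period length is 6.
Hence the expansion of sqrt(2670) is a_0 = 51 followed by the repeating block 1, 2, 20, 2, 1, 102 (period 6).

[51; (1, 2, 20, 2, 1, 102)]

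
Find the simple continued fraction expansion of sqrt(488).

Write x_i = (sqrt(488) + m_i)/d_i with (m_0, d_0) = (0, 1). a_0 = floor(sqrt(488)) = 22, since 22^2 = 484 <= 488 < 529 = 23^2.
Iterate m_{i+1} = d_i*a_i - m_i, d_{i+1} = (488 - m_{i+1}^2)/d_i, a_{i+1} = floor((a_0 + m_{i+1})/d_{i+1}):
  m_1 = 1*22 - 0 = 22, d_1 = (488 - 22^2)/1 = 4/1 = 4, a_1 = floor((22 + 22)/4) = 11.
  m_2 = 4*11 - 22 = 22, d_2 = (488 - 22^2)/4 = 4/4 = 1, a_2 = floor((22 + 22)/1) = 44.
  m_3 = 1*44 - 22 = 22, d_3 = (488 - 22^2)/1 = 4/1 = 4: (m_3, d_3) = (m_1, d_1) = (22, 4), so from here the quotients repeat a_1, a_2; the period length is 2.
Hence the expansion of sqrt(488) is a_0 = 22 followed by the repeating block 11, 44 (period 2).

[22; (11, 44)]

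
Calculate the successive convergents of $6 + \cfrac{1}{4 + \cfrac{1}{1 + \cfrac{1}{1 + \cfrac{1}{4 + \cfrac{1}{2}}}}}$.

6/1, 25/4, 31/5, 56/9, 255/41, 566/91

Using the convergent recurrence p_i = a_i*p_{i-1} + p_{i-2}, q_i = a_i*q_{i-1} + q_{i-2} with p_{-2}=0, p_{-1}=1, q_{-2}=1, q_{-1}=0:
  i=0: a_0=6, p_0 = 6*1 + 0 = 6, q_0 = 6*0 + 1 = 1.
  i=1: a_1=4, p_1 = 4*6 + 1 = 25, q_1 = 4*1 + 0 = 4.
  i=2: a_2=1, p_2 = 1*25 + 6 = 31, q_2 = 1*4 + 1 = 5.
  i=3: a_3=1, p_3 = 1*31 + 25 = 56, q_3 = 1*5 + 4 = 9.
  i=4: a_4=4, p_4 = 4*56 + 31 = 255, q_4 = 4*9 + 5 = 41.
  i=5: a_5=2, p_5 = 2*255 + 56 = 566, q_5 = 2*41 + 9 = 91.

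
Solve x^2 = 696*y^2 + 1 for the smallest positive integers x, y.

First expand sqrt(696) as a continued fraction. With x_i = (sqrt(696) + m_i)/d_i and (m_0, d_0) = (0, 1): a_0 = floor(sqrt(696)) = 26, since 26^2 = 676 <= 696 < 729 = 27^2.
Iterate m_{i+1} = d_i*a_i - m_i, d_{i+1} = (696 - m_{i+1}^2)/d_i, a_{i+1} = floor((a_0 + m_{i+1})/d_{i+1}):
  m_1 = 1*26 - 0 = 26, d_1 = (696 - 26^2)/1 = 20/1 = 20, a_1 = floor((26 + 26)/20) = 2.
  m_2 = 20*2 - 26 = 14, d_2 = (696 - 14^2)/20 = 500/20 = 25, a_2 = floor((26 + 14)/25) = 1.
  m_3 = 25*1 - 14 = 11, d_3 = (696 - 11^2)/25 = 575/25 = 23, a_3 = floor((26 + 11)/23) = 1.
  m_4 = 23*1 - 11 = 12, d_4 = (696 - 12^2)/23 = 552/23 = 24, a_4 = floor((26 + 12)/24) = 1.
  m_5 = 24*1 - 12 = 12, d_5 = (696 - 12^2)/24 = 552/24 = 23, a_5 = floor((26 + 12)/23) = 1.
  m_6 = 23*1 - 12 = 11, d_6 = (696 - 11^2)/23 = 575/23 = 25, a_6 = floor((26 + 11)/25) = 1.
  m_7 = 25*1 - 11 = 14, d_7 = (696 - 14^2)/25 = 500/25 = 20, a_7 = floor((26 + 14)/20) = 2.
  m_8 = 20*2 - 14 = 26, d_8 = (696 - 26^2)/20 = 20/20 = 1, a_8 = floor((26 + 26)/1) = 52.
  m_9 = 1*52 - 26 = 26, d_9 = (696 - 26^2)/1 = 20/1 = 20: (m_9, d_9) = (m_1, d_1) = (26, 20), so from here the quotients repeat a_1, ..., a_8; the period length is 8.
So sqrt(696) = [26; (2, 1, 1, 1, 1, 1, 2, 52)] with period length k = 8.
k is even, so the fundamental solution of x^2 - 696y^2 = 1 is (p_{k-1}, q_{k-1}) = (p_7, q_7); compute convergents through index 7.
Convergents (p_i = a_i*p_{i-1} + p_{i-2}, q_i = a_i*q_{i-1} + q_{i-2} with p_{-2}=0, p_{-1}=1, q_{-2}=1, q_{-1}=0):
  i=0: a_0=26, p_0 = 26*1 + 0 = 26, q_0 = 26*0 + 1 = 1.
  i=1: a_1=2, p_1 = 2*26 + 1 = 53, q_1 = 2*1 + 0 = 2.
  i=2: a_2=1, p_2 = 1*53 + 26 = 79, q_2 = 1*2 + 1 = 3.
  i=3: a_3=1, p_3 = 1*79 + 53 = 132, q_3 = 1*3 + 2 = 5.
  i=4: a_4=1, p_4 = 1*132 + 79 = 211, q_4 = 1*5 + 3 = 8.
  i=5: a_5=1, p_5 = 1*211 + 132 = 343, q_5 = 1*8 + 5 = 13.
  i=6: a_6=1, p_6 = 1*343 + 211 = 554, q_6 = 1*13 + 8 = 21.
  i=7: a_7=2, p_7 = 2*554 + 343 = 1451, q_7 = 2*21 + 13 = 55.
Check: 1451^2 - 696*55^2 = 2105401 - 2105400 = 1, so (x, y) = (1451, 55) solves the equation, and by the theorem it is the least positive solution.

(x, y) = (1451, 55)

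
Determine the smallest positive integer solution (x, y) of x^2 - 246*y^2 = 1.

(x, y) = (88805, 5662)

First expand sqrt(246) as a continued fraction. With x_i = (sqrt(246) + m_i)/d_i and (m_0, d_0) = (0, 1): a_0 = floor(sqrt(246)) = 15, since 15^2 = 225 <= 246 < 256 = 16^2.
Iterate m_{i+1} = d_i*a_i - m_i, d_{i+1} = (246 - m_{i+1}^2)/d_i, a_{i+1} = floor((a_0 + m_{i+1})/d_{i+1}):
  m_1 = 1*15 - 0 = 15, d_1 = (246 - 15^2)/1 = 21/1 = 21, a_1 = floor((15 + 15)/21) = 1.
  m_2 = 21*1 - 15 = 6, d_2 = (246 - 6^2)/21 = 210/21 = 10, a_2 = floor((15 + 6)/10) = 2.
  m_3 = 10*2 - 6 = 14, d_3 = (246 - 14^2)/10 = 50/10 = 5, a_3 = floor((15 + 14)/5) = 5.
  m_4 = 5*5 - 14 = 11, d_4 = (246 - 11^2)/5 = 125/5 = 25, a_4 = floor((15 + 11)/25) = 1.
  m_5 = 25*1 - 11 = 14, d_5 = (246 - 14^2)/25 = 50/25 = 2, a_5 = floor((15 + 14)/2) = 14.
  m_6 = 2*14 - 14 = 14, d_6 = (246 - 14^2)/2 = 50/2 = 25, a_6 = floor((15 + 14)/25) = 1.
  m_7 = 25*1 - 14 = 11, d_7 = (246 - 11^2)/25 = 125/25 = 5, a_7 = floor((15 + 11)/5) = 5.
  m_8 = 5*5 - 11 = 14, d_8 = (246 - 14^2)/5 = 50/5 = 10, a_8 = floor((15 + 14)/10) = 2.
  m_9 = 10*2 - 14 = 6, d_9 = (246 - 6^2)/10 = 210/10 = 21, a_9 = floor((15 + 6)/21) = 1.
  m_10 = 21*1 - 6 = 15, d_10 = (246 - 15^2)/21 = 21/21 = 1, a_10 = floor((15 + 15)/1) = 30.
  m_11 = 1*30 - 15 = 15, d_11 = (246 - 15^2)/1 = 21/1 = 21: (m_11, d_11) = (m_1, d_1) = (15, 21), so from here the quotients repeat a_1, ..., a_10; the period length is 10.
So sqrt(246) = [15; (1, 2, 5, 1, 14, 1, 5, 2, 1, 30)] with period length k = 10.
k is even, so the fundamental solution of x^2 - 246y^2 = 1 is (p_{k-1}, q_{k-1}) = (p_9, q_9); compute convergents through index 9.
Convergents (p_i = a_i*p_{i-1} + p_{i-2}, q_i = a_i*q_{i-1} + q_{i-2} with p_{-2}=0, p_{-1}=1, q_{-2}=1, q_{-1}=0):
  i=0: a_0=15, p_0 = 15*1 + 0 = 15, q_0 = 15*0 + 1 = 1.
  i=1: a_1=1, p_1 = 1*15 + 1 = 16, q_1 = 1*1 + 0 = 1.
  i=2: a_2=2, p_2 = 2*16 + 15 = 47, q_2 = 2*1 + 1 = 3.
  i=3: a_3=5, p_3 = 5*47 + 16 = 251, q_3 = 5*3 + 1 = 16.
  i=4: a_4=1, p_4 = 1*251 + 47 = 298, q_4 = 1*16 + 3 = 19.
  i=5: a_5=14, p_5 = 14*298 + 251 = 4423, q_5 = 14*19 + 16 = 282.
  i=6: a_6=1, p_6 = 1*4423 + 298 = 4721, q_6 = 1*282 + 19 = 301.
  i=7: a_7=5, p_7 = 5*4721 + 4423 = 28028, q_7 = 5*301 + 282 = 1787.
  i=8: a_8=2, p_8 = 2*28028 + 4721 = 60777, q_8 = 2*1787 + 301 = 3875.
  i=9: a_9=1, p_9 = 1*60777 + 28028 = 88805, q_9 = 1*3875 + 1787 = 5662.
Check: 88805^2 - 246*5662^2 = 7886328025 - 7886328024 = 1, so (x, y) = (88805, 5662) solves the equation, and by the theorem it is the least positive solution.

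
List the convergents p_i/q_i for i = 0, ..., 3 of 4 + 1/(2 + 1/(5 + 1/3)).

Using the convergent recurrence p_i = a_i*p_{i-1} + p_{i-2}, q_i = a_i*q_{i-1} + q_{i-2} with p_{-2}=0, p_{-1}=1, q_{-2}=1, q_{-1}=0:
  i=0: a_0=4, p_0 = 4*1 + 0 = 4, q_0 = 4*0 + 1 = 1.
  i=1: a_1=2, p_1 = 2*4 + 1 = 9, q_1 = 2*1 + 0 = 2.
  i=2: a_2=5, p_2 = 5*9 + 4 = 49, q_2 = 5*2 + 1 = 11.
  i=3: a_3=3, p_3 = 3*49 + 9 = 156, q_3 = 3*11 + 2 = 35.

4/1, 9/2, 49/11, 156/35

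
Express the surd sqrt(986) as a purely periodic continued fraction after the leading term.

Write x_i = (sqrt(986) + m_i)/d_i with (m_0, d_0) = (0, 1). a_0 = floor(sqrt(986)) = 31, since 31^2 = 961 <= 986 < 1024 = 32^2.
Iterate m_{i+1} = d_i*a_i - m_i, d_{i+1} = (986 - m_{i+1}^2)/d_i, a_{i+1} = floor((a_0 + m_{i+1})/d_{i+1}):
  m_1 = 1*31 - 0 = 31, d_1 = (986 - 31^2)/1 = 25/1 = 25, a_1 = floor((31 + 31)/25) = 2.
  m_2 = 25*2 - 31 = 19, d_2 = (986 - 19^2)/25 = 625/25 = 25, a_2 = floor((31 + 19)/25) = 2.
  m_3 = 25*2 - 19 = 31, d_3 = (986 - 31^2)/25 = 25/25 = 1, a_3 = floor((31 + 31)/1) = 62.
  m_4 = 1*62 - 31 = 31, d_4 = (986 - 31^2)/1 = 25/1 = 25: (m_4, d_4) = (m_1, d_1) = (31, 25), so from here the quotients repeat a_1, ..., a_3; the period length is 3.
Hence the expansion of sqrt(986) is a_0 = 31 followed by the repeating block 2, 2, 62 (period 3).

[31; (2, 2, 62)]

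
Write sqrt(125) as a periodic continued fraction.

Write x_i = (sqrt(125) + m_i)/d_i with (m_0, d_0) = (0, 1). a_0 = floor(sqrt(125)) = 11, since 11^2 = 121 <= 125 < 144 = 12^2.
Iterate m_{i+1} = d_i*a_i - m_i, d_{i+1} = (125 - m_{i+1}^2)/d_i, a_{i+1} = floor((a_0 + m_{i+1})/d_{i+1}):
  m_1 = 1*11 - 0 = 11, d_1 = (125 - 11^2)/1 = 4/1 = 4, a_1 = floor((11 + 11)/4) = 5.
  m_2 = 4*5 - 11 = 9, d_2 = (125 - 9^2)/4 = 44/4 = 11, a_2 = floor((11 + 9)/11) = 1.
  m_3 = 11*1 - 9 = 2, d_3 = (125 - 2^2)/11 = 121/11 = 11, a_3 = floor((11 + 2)/11) = 1.
  m_4 = 11*1 - 2 = 9, d_4 = (125 - 9^2)/11 = 44/11 = 4, a_4 = floor((11 + 9)/4) = 5.
  m_5 = 4*5 - 9 = 11, d_5 = (125 - 11^2)/4 = 4/4 = 1, a_5 = floor((11 + 11)/1) = 22.
  m_6 = 1*22 - 11 = 11, d_6 = (125 - 11^2)/1 = 4/1 = 4: (m_6, d_6) = (m_1, d_1) = (11, 4), so from here the quotients repeat a_1, ..., a_5; the period length is 5.
Hence the expansion of sqrt(125) is a_0 = 11 followed by the repeating block 5, 1, 1, 5, 22 (period 5).

[11; (5, 1, 1, 5, 22)]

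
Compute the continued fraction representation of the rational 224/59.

Run the Euclidean algorithm on 224 and 59; the successive quotients are the partial quotients a_0, a_1, ... (each step inverts the fractional part left over by the previous one):
  224 = 3*59 + 47, so a_0 = 3.
  59 = 1*47 + 12, so a_1 = 1.
  47 = 3*12 + 11, so a_2 = 3.
  12 = 1*11 + 1, so a_3 = 1.
  11 = 11*1 + 0, so a_4 = 11.
The remainder reaches 0 after 5 divisions, so the expansion has 5 partial quotients, read off in order.

[3; 1, 3, 1, 11]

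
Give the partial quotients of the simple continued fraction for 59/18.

[3; 3, 1, 1, 2]

Run the Euclidean algorithm on 59 and 18; the successive quotients are the partial quotients a_0, a_1, ... (each step inverts the fractional part left over by the previous one):
  59 = 3*18 + 5, so a_0 = 3.
  18 = 3*5 + 3, so a_1 = 3.
  5 = 1*3 + 2, so a_2 = 1.
  3 = 1*2 + 1, so a_3 = 1.
  2 = 2*1 + 0, so a_4 = 2.
The remainder reaches 0 after 5 divisions, so the expansion has 5 partial quotients, read off in order.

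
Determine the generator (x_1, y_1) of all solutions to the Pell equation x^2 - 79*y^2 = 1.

(x, y) = (80, 9)

First expand sqrt(79) as a continued fraction. With x_i = (sqrt(79) + m_i)/d_i and (m_0, d_0) = (0, 1): a_0 = floor(sqrt(79)) = 8, since 8^2 = 64 <= 79 < 81 = 9^2.
Iterate m_{i+1} = d_i*a_i - m_i, d_{i+1} = (79 - m_{i+1}^2)/d_i, a_{i+1} = floor((a_0 + m_{i+1})/d_{i+1}):
  m_1 = 1*8 - 0 = 8, d_1 = (79 - 8^2)/1 = 15/1 = 15, a_1 = floor((8 + 8)/15) = 1.
  m_2 = 15*1 - 8 = 7, d_2 = (79 - 7^2)/15 = 30/15 = 2, a_2 = floor((8 + 7)/2) = 7.
  m_3 = 2*7 - 7 = 7, d_3 = (79 - 7^2)/2 = 30/2 = 15, a_3 = floor((8 + 7)/15) = 1.
  m_4 = 15*1 - 7 = 8, d_4 = (79 - 8^2)/15 = 15/15 = 1, a_4 = floor((8 + 8)/1) = 16.
  m_5 = 1*16 - 8 = 8, d_5 = (79 - 8^2)/1 = 15/1 = 15: (m_5, d_5) = (m_1, d_1) = (8, 15), so from here the quotients repeat a_1, ..., a_4; the period length is 4.
So sqrt(79) = [8; (1, 7, 1, 16)] with period length k = 4.
k is even, so the fundamental solution of x^2 - 79y^2 = 1 is (p_{k-1}, q_{k-1}) = (p_3, q_3); compute convergents through index 3.
Convergents (p_i = a_i*p_{i-1} + p_{i-2}, q_i = a_i*q_{i-1} + q_{i-2} with p_{-2}=0, p_{-1}=1, q_{-2}=1, q_{-1}=0):
  i=0: a_0=8, p_0 = 8*1 + 0 = 8, q_0 = 8*0 + 1 = 1.
  i=1: a_1=1, p_1 = 1*8 + 1 = 9, q_1 = 1*1 + 0 = 1.
  i=2: a_2=7, p_2 = 7*9 + 8 = 71, q_2 = 7*1 + 1 = 8.
  i=3: a_3=1, p_3 = 1*71 + 9 = 80, q_3 = 1*8 + 1 = 9.
Check: 80^2 - 79*9^2 = 6400 - 6399 = 1, so (x, y) = (80, 9) solves the equation, and by the theorem it is the least positive solution.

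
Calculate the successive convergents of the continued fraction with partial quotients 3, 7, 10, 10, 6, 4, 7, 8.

Using the convergent recurrence p_i = a_i*p_{i-1} + p_{i-2}, q_i = a_i*q_{i-1} + q_{i-2} with p_{-2}=0, p_{-1}=1, q_{-2}=1, q_{-1}=0:
  i=0: a_0=3, p_0 = 3*1 + 0 = 3, q_0 = 3*0 + 1 = 1.
  i=1: a_1=7, p_1 = 7*3 + 1 = 22, q_1 = 7*1 + 0 = 7.
  i=2: a_2=10, p_2 = 10*22 + 3 = 223, q_2 = 10*7 + 1 = 71.
  i=3: a_3=10, p_3 = 10*223 + 22 = 2252, q_3 = 10*71 + 7 = 717.
  i=4: a_4=6, p_4 = 6*2252 + 223 = 13735, q_4 = 6*717 + 71 = 4373.
  i=5: a_5=4, p_5 = 4*13735 + 2252 = 57192, q_5 = 4*4373 + 717 = 18209.
  i=6: a_6=7, p_6 = 7*57192 + 13735 = 414079, q_6 = 7*18209 + 4373 = 131836.
  i=7: a_7=8, p_7 = 8*414079 + 57192 = 3369824, q_7 = 8*131836 + 18209 = 1072897.

3/1, 22/7, 223/71, 2252/717, 13735/4373, 57192/18209, 414079/131836, 3369824/1072897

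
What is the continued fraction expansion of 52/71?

[0; 1, 2, 1, 2, 1, 4]

Run the Euclidean algorithm on 52 and 71; the successive quotients are the partial quotients a_0, a_1, ... (each step inverts the fractional part left over by the previous one):
  52 = 0*71 + 52, so a_0 = 0.
  71 = 1*52 + 19, so a_1 = 1.
  52 = 2*19 + 14, so a_2 = 2.
  19 = 1*14 + 5, so a_3 = 1.
  14 = 2*5 + 4, so a_4 = 2.
  5 = 1*4 + 1, so a_5 = 1.
  4 = 4*1 + 0, so a_6 = 4.
The remainder reaches 0 after 7 divisions, so the expansion has 7 partial quotients, read off in order.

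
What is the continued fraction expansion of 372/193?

[1; 1, 12, 1, 3, 1, 2]

Run the Euclidean algorithm on 372 and 193; the successive quotients are the partial quotients a_0, a_1, ... (each step inverts the fractional part left over by the previous one):
  372 = 1*193 + 179, so a_0 = 1.
  193 = 1*179 + 14, so a_1 = 1.
  179 = 12*14 + 11, so a_2 = 12.
  14 = 1*11 + 3, so a_3 = 1.
  11 = 3*3 + 2, so a_4 = 3.
  3 = 1*2 + 1, so a_5 = 1.
  2 = 2*1 + 0, so a_6 = 2.
The remainder reaches 0 after 7 divisions, so the expansion has 7 partial quotients, read off in order.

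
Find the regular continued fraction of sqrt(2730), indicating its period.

[52; (4, 104)]

Write x_i = (sqrt(2730) + m_i)/d_i with (m_0, d_0) = (0, 1). a_0 = floor(sqrt(2730)) = 52, since 52^2 = 2704 <= 2730 < 2809 = 53^2.
Iterate m_{i+1} = d_i*a_i - m_i, d_{i+1} = (2730 - m_{i+1}^2)/d_i, a_{i+1} = floor((a_0 + m_{i+1})/d_{i+1}):
  m_1 = 1*52 - 0 = 52, d_1 = (2730 - 52^2)/1 = 26/1 = 26, a_1 = floor((52 + 52)/26) = 4.
  m_2 = 26*4 - 52 = 52, d_2 = (2730 - 52^2)/26 = 26/26 = 1, a_2 = floor((52 + 52)/1) = 104.
  m_3 = 1*104 - 52 = 52, d_3 = (2730 - 52^2)/1 = 26/1 = 26: (m_3, d_3) = (m_1, d_1) = (52, 26), so from here the quotients repeat a_1, a_2; the period length is 2.
Hence the expansion of sqrt(2730) is a_0 = 52 followed by the repeating block 4, 104 (period 2).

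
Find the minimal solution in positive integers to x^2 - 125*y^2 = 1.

(x, y) = (930249, 83204)

First expand sqrt(125) as a continued fraction. With x_i = (sqrt(125) + m_i)/d_i and (m_0, d_0) = (0, 1): a_0 = floor(sqrt(125)) = 11, since 11^2 = 121 <= 125 < 144 = 12^2.
Iterate m_{i+1} = d_i*a_i - m_i, d_{i+1} = (125 - m_{i+1}^2)/d_i, a_{i+1} = floor((a_0 + m_{i+1})/d_{i+1}):
  m_1 = 1*11 - 0 = 11, d_1 = (125 - 11^2)/1 = 4/1 = 4, a_1 = floor((11 + 11)/4) = 5.
  m_2 = 4*5 - 11 = 9, d_2 = (125 - 9^2)/4 = 44/4 = 11, a_2 = floor((11 + 9)/11) = 1.
  m_3 = 11*1 - 9 = 2, d_3 = (125 - 2^2)/11 = 121/11 = 11, a_3 = floor((11 + 2)/11) = 1.
  m_4 = 11*1 - 2 = 9, d_4 = (125 - 9^2)/11 = 44/11 = 4, a_4 = floor((11 + 9)/4) = 5.
  m_5 = 4*5 - 9 = 11, d_5 = (125 - 11^2)/4 = 4/4 = 1, a_5 = floor((11 + 11)/1) = 22.
  m_6 = 1*22 - 11 = 11, d_6 = (125 - 11^2)/1 = 4/1 = 4: (m_6, d_6) = (m_1, d_1) = (11, 4), so from here the quotients repeat a_1, ..., a_5; the period length is 5.
So sqrt(125) = [11; (5, 1, 1, 5, 22)] with period length k = 5.
k is odd, so (p_{k-1}, q_{k-1}) only solves x^2 - 125y^2 = -1 and the fundamental solution of x^2 - 125y^2 = 1 is (p_{2k-1}, q_{2k-1}) = (p_9, q_9); compute convergents through index 9, running through the period twice.
Convergents (p_i = a_i*p_{i-1} + p_{i-2}, q_i = a_i*q_{i-1} + q_{i-2} with p_{-2}=0, p_{-1}=1, q_{-2}=1, q_{-1}=0):
  i=0: a_0=11, p_0 = 11*1 + 0 = 11, q_0 = 11*0 + 1 = 1.
  i=1: a_1=5, p_1 = 5*11 + 1 = 56, q_1 = 5*1 + 0 = 5.
  i=2: a_2=1, p_2 = 1*56 + 11 = 67, q_2 = 1*5 + 1 = 6.
  i=3: a_3=1, p_3 = 1*67 + 56 = 123, q_3 = 1*6 + 5 = 11.
  i=4: a_4=5, p_4 = 5*123 + 67 = 682, q_4 = 5*11 + 6 = 61.
  i=5: a_5=22, p_5 = 22*682 + 123 = 15127, q_5 = 22*61 + 11 = 1353.
  i=6: a_6=5, p_6 = 5*15127 + 682 = 76317, q_6 = 5*1353 + 61 = 6826.
  i=7: a_7=1, p_7 = 1*76317 + 15127 = 91444, q_7 = 1*6826 + 1353 = 8179.
  i=8: a_8=1, p_8 = 1*91444 + 76317 = 167761, q_8 = 1*8179 + 6826 = 15005.
  i=9: a_9=5, p_9 = 5*167761 + 91444 = 930249, q_9 = 5*15005 + 8179 = 83204.
Indeed p_4^2 - 125*q_4^2 = 465124 - 465125 = -1, not +1.
Check: 930249^2 - 125*83204^2 = 865363202001 - 865363202000 = 1, so (x, y) = (930249, 83204) solves the equation, and by the theorem it is the least positive solution.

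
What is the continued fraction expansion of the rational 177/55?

[3; 4, 1, 1, 2, 2]

Run the Euclidean algorithm on 177 and 55; the successive quotients are the partial quotients a_0, a_1, ... (each step inverts the fractional part left over by the previous one):
  177 = 3*55 + 12, so a_0 = 3.
  55 = 4*12 + 7, so a_1 = 4.
  12 = 1*7 + 5, so a_2 = 1.
  7 = 1*5 + 2, so a_3 = 1.
  5 = 2*2 + 1, so a_4 = 2.
  2 = 2*1 + 0, so a_5 = 2.
The remainder reaches 0 after 6 divisions, so the expansion has 6 partial quotients, read off in order.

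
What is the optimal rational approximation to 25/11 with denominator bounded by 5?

9/4

Expand x = 25/11 as a continued fraction with the Euclidean algorithm:
  25 = 2*11 + 3, so a_0 = 2.
  11 = 3*3 + 2, so a_1 = 3.
  3 = 1*2 + 1, so a_2 = 1.
  2 = 2*1 + 0, so a_3 = 2.
so x = [2; 3, 1, 2].
Convergents (p_i = a_i*p_{i-1} + p_{i-2}, q_i = a_i*q_{i-1} + q_{i-2} with p_{-2}=0, p_{-1}=1, q_{-2}=1, q_{-1}=0), until the denominator exceeds 5:
  i=0: a_0=2, p_0 = 2*1 + 0 = 2, q_0 = 2*0 + 1 = 1.
  i=1: a_1=3, p_1 = 3*2 + 1 = 7, q_1 = 3*1 + 0 = 3.
  i=2: a_2=1, p_2 = 1*7 + 2 = 9, q_2 = 1*3 + 1 = 4.
  i=3: a_3=2, p_3 = 2*9 + 7 = 25, q_3 = 2*4 + 3 = 11.
q_3 = 11 > 5, so the last convergent with denominator <= 5 is p_2/q_2 = 9/4.
The closest fraction with denominator <= 5 is either p_2/q_2 or the intermediate fraction (k*p_2 + p_1)/(k*q_2 + q_1) with the largest k >= 1 whose denominator stays <= 5; these approach x as k grows, and every other convergent or intermediate fraction in range is farther away.
Largest k: floor((5 - q_1)/q_2) = floor((5 - 3)/4) = 0.
Since k = 0, no intermediate fraction beyond p_2/q_2 has denominator <= 5, so the convergent 9/4 is the closest (its error is |25*4 - 9*11|/(11*4) = 1/44).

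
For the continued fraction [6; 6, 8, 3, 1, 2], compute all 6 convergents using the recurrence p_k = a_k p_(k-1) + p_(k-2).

Using the convergent recurrence p_i = a_i*p_{i-1} + p_{i-2}, q_i = a_i*q_{i-1} + q_{i-2} with p_{-2}=0, p_{-1}=1, q_{-2}=1, q_{-1}=0:
  i=0: a_0=6, p_0 = 6*1 + 0 = 6, q_0 = 6*0 + 1 = 1.
  i=1: a_1=6, p_1 = 6*6 + 1 = 37, q_1 = 6*1 + 0 = 6.
  i=2: a_2=8, p_2 = 8*37 + 6 = 302, q_2 = 8*6 + 1 = 49.
  i=3: a_3=3, p_3 = 3*302 + 37 = 943, q_3 = 3*49 + 6 = 153.
  i=4: a_4=1, p_4 = 1*943 + 302 = 1245, q_4 = 1*153 + 49 = 202.
  i=5: a_5=2, p_5 = 2*1245 + 943 = 3433, q_5 = 2*202 + 153 = 557.

6/1, 37/6, 302/49, 943/153, 1245/202, 3433/557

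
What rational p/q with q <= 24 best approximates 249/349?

5/7

Expand x = 249/349 as a continued fraction with the Euclidean algorithm:
  249 = 0*349 + 249, so a_0 = 0.
  349 = 1*249 + 100, so a_1 = 1.
  249 = 2*100 + 49, so a_2 = 2.
  100 = 2*49 + 2, so a_3 = 2.
  49 = 24*2 + 1, so a_4 = 24.
  2 = 2*1 + 0, so a_5 = 2.
so x = [0; 1, 2, 2, 24, 2].
Convergents (p_i = a_i*p_{i-1} + p_{i-2}, q_i = a_i*q_{i-1} + q_{i-2} with p_{-2}=0, p_{-1}=1, q_{-2}=1, q_{-1}=0), until the denominator exceeds 24:
  i=0: a_0=0, p_0 = 0*1 + 0 = 0, q_0 = 0*0 + 1 = 1.
  i=1: a_1=1, p_1 = 1*0 + 1 = 1, q_1 = 1*1 + 0 = 1.
  i=2: a_2=2, p_2 = 2*1 + 0 = 2, q_2 = 2*1 + 1 = 3.
  i=3: a_3=2, p_3 = 2*2 + 1 = 5, q_3 = 2*3 + 1 = 7.
  i=4: a_4=24, p_4 = 24*5 + 2 = 122, q_4 = 24*7 + 3 = 171.
q_4 = 171 > 24, so the last convergent with denominator <= 24 is p_3/q_3 = 5/7.
The closest fraction with denominator <= 24 is either p_3/q_3 or the intermediate fraction (k*p_3 + p_2)/(k*q_3 + q_2) with the largest k >= 1 whose denominator stays <= 24; these approach x as k grows, and every other convergent or intermediate fraction in range is farther away.
Largest k: floor((24 - q_2)/q_3) = floor((24 - 3)/7) = 3.
That gives (3*5 + 2)/(3*7 + 3) = 17/24.
Compare the errors: |x - 5/7| = |249*7 - 5*349|/(349*7) = 2/2443, and |x - 17/24| = |249*24 - 17*349|/(349*24) = 43/8376.
Cross-multiplying, 2*8376 = 16752 < 105049 = 43*2443, so 2/2443 is smaller: the convergent 5/7 is closer to x than 17/24.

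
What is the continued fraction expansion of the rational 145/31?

[4; 1, 2, 10]

Run the Euclidean algorithm on 145 and 31; the successive quotients are the partial quotients a_0, a_1, ... (each step inverts the fractional part left over by the previous one):
  145 = 4*31 + 21, so a_0 = 4.
  31 = 1*21 + 10, so a_1 = 1.
  21 = 2*10 + 1, so a_2 = 2.
  10 = 10*1 + 0, so a_3 = 10.
The remainder reaches 0 after 4 divisions, so the expansion has 4 partial quotients, read off in order.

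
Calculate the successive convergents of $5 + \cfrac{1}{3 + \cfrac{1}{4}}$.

Using the convergent recurrence p_i = a_i*p_{i-1} + p_{i-2}, q_i = a_i*q_{i-1} + q_{i-2} with p_{-2}=0, p_{-1}=1, q_{-2}=1, q_{-1}=0:
  i=0: a_0=5, p_0 = 5*1 + 0 = 5, q_0 = 5*0 + 1 = 1.
  i=1: a_1=3, p_1 = 3*5 + 1 = 16, q_1 = 3*1 + 0 = 3.
  i=2: a_2=4, p_2 = 4*16 + 5 = 69, q_2 = 4*3 + 1 = 13.

5/1, 16/3, 69/13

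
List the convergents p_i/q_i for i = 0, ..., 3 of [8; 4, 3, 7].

8/1, 33/4, 107/13, 782/95

Using the convergent recurrence p_i = a_i*p_{i-1} + p_{i-2}, q_i = a_i*q_{i-1} + q_{i-2} with p_{-2}=0, p_{-1}=1, q_{-2}=1, q_{-1}=0:
  i=0: a_0=8, p_0 = 8*1 + 0 = 8, q_0 = 8*0 + 1 = 1.
  i=1: a_1=4, p_1 = 4*8 + 1 = 33, q_1 = 4*1 + 0 = 4.
  i=2: a_2=3, p_2 = 3*33 + 8 = 107, q_2 = 3*4 + 1 = 13.
  i=3: a_3=7, p_3 = 7*107 + 33 = 782, q_3 = 7*13 + 4 = 95.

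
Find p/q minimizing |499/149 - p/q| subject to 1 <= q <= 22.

Expand x = 499/149 as a continued fraction with the Euclidean algorithm:
  499 = 3*149 + 52, so a_0 = 3.
  149 = 2*52 + 45, so a_1 = 2.
  52 = 1*45 + 7, so a_2 = 1.
  45 = 6*7 + 3, so a_3 = 6.
  7 = 2*3 + 1, so a_4 = 2.
  3 = 3*1 + 0, so a_5 = 3.
so x = [3; 2, 1, 6, 2, 3].
Convergents (p_i = a_i*p_{i-1} + p_{i-2}, q_i = a_i*q_{i-1} + q_{i-2} with p_{-2}=0, p_{-1}=1, q_{-2}=1, q_{-1}=0), until the denominator exceeds 22:
  i=0: a_0=3, p_0 = 3*1 + 0 = 3, q_0 = 3*0 + 1 = 1.
  i=1: a_1=2, p_1 = 2*3 + 1 = 7, q_1 = 2*1 + 0 = 2.
  i=2: a_2=1, p_2 = 1*7 + 3 = 10, q_2 = 1*2 + 1 = 3.
  i=3: a_3=6, p_3 = 6*10 + 7 = 67, q_3 = 6*3 + 2 = 20.
  i=4: a_4=2, p_4 = 2*67 + 10 = 144, q_4 = 2*20 + 3 = 43.
q_4 = 43 > 22, so the last convergent with denominator <= 22 is p_3/q_3 = 67/20.
The closest fraction with denominator <= 22 is either p_3/q_3 or the intermediate fraction (k*p_3 + p_2)/(k*q_3 + q_2) with the largest k >= 1 whose denominator stays <= 22; these approach x as k grows, and every other convergent or intermediate fraction in range is farther away.
Largest k: floor((22 - q_2)/q_3) = floor((22 - 3)/20) = 0.
Since k = 0, no intermediate fraction beyond p_3/q_3 has denominator <= 22, so the convergent 67/20 is the closest (its error is |499*20 - 67*149|/(149*20) = 3/2980).

67/20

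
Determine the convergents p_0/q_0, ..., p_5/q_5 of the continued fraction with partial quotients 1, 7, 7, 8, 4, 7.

Using the convergent recurrence p_i = a_i*p_{i-1} + p_{i-2}, q_i = a_i*q_{i-1} + q_{i-2} with p_{-2}=0, p_{-1}=1, q_{-2}=1, q_{-1}=0:
  i=0: a_0=1, p_0 = 1*1 + 0 = 1, q_0 = 1*0 + 1 = 1.
  i=1: a_1=7, p_1 = 7*1 + 1 = 8, q_1 = 7*1 + 0 = 7.
  i=2: a_2=7, p_2 = 7*8 + 1 = 57, q_2 = 7*7 + 1 = 50.
  i=3: a_3=8, p_3 = 8*57 + 8 = 464, q_3 = 8*50 + 7 = 407.
  i=4: a_4=4, p_4 = 4*464 + 57 = 1913, q_4 = 4*407 + 50 = 1678.
  i=5: a_5=7, p_5 = 7*1913 + 464 = 13855, q_5 = 7*1678 + 407 = 12153.

1/1, 8/7, 57/50, 464/407, 1913/1678, 13855/12153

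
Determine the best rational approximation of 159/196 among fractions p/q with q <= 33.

13/16

Expand x = 159/196 as a continued fraction with the Euclidean algorithm:
  159 = 0*196 + 159, so a_0 = 0.
  196 = 1*159 + 37, so a_1 = 1.
  159 = 4*37 + 11, so a_2 = 4.
  37 = 3*11 + 4, so a_3 = 3.
  11 = 2*4 + 3, so a_4 = 2.
  4 = 1*3 + 1, so a_5 = 1.
  3 = 3*1 + 0, so a_6 = 3.
so x = [0; 1, 4, 3, 2, 1, 3].
Convergents (p_i = a_i*p_{i-1} + p_{i-2}, q_i = a_i*q_{i-1} + q_{i-2} with p_{-2}=0, p_{-1}=1, q_{-2}=1, q_{-1}=0), until the denominator exceeds 33:
  i=0: a_0=0, p_0 = 0*1 + 0 = 0, q_0 = 0*0 + 1 = 1.
  i=1: a_1=1, p_1 = 1*0 + 1 = 1, q_1 = 1*1 + 0 = 1.
  i=2: a_2=4, p_2 = 4*1 + 0 = 4, q_2 = 4*1 + 1 = 5.
  i=3: a_3=3, p_3 = 3*4 + 1 = 13, q_3 = 3*5 + 1 = 16.
  i=4: a_4=2, p_4 = 2*13 + 4 = 30, q_4 = 2*16 + 5 = 37.
q_4 = 37 > 33, so the last convergent with denominator <= 33 is p_3/q_3 = 13/16.
The closest fraction with denominator <= 33 is either p_3/q_3 or the intermediate fraction (k*p_3 + p_2)/(k*q_3 + q_2) with the largest k >= 1 whose denominator stays <= 33; these approach x as k grows, and every other convergent or intermediate fraction in range is farther away.
Largest k: floor((33 - q_2)/q_3) = floor((33 - 5)/16) = 1.
That gives (1*13 + 4)/(1*16 + 5) = 17/21.
Compare the errors: |x - 13/16| = |159*16 - 13*196|/(196*16) = 4/3136, and |x - 17/21| = |159*21 - 17*196|/(196*21) = 7/4116.
Cross-multiplying, 4*4116 = 16464 < 21952 = 7*3136, so 4/3136 is smaller: the convergent 13/16 is closer to x than 17/21.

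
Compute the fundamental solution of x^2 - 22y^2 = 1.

(x, y) = (197, 42)

First expand sqrt(22) as a continued fraction. With x_i = (sqrt(22) + m_i)/d_i and (m_0, d_0) = (0, 1): a_0 = floor(sqrt(22)) = 4, since 4^2 = 16 <= 22 < 25 = 5^2.
Iterate m_{i+1} = d_i*a_i - m_i, d_{i+1} = (22 - m_{i+1}^2)/d_i, a_{i+1} = floor((a_0 + m_{i+1})/d_{i+1}):
  m_1 = 1*4 - 0 = 4, d_1 = (22 - 4^2)/1 = 6/1 = 6, a_1 = floor((4 + 4)/6) = 1.
  m_2 = 6*1 - 4 = 2, d_2 = (22 - 2^2)/6 = 18/6 = 3, a_2 = floor((4 + 2)/3) = 2.
  m_3 = 3*2 - 2 = 4, d_3 = (22 - 4^2)/3 = 6/3 = 2, a_3 = floor((4 + 4)/2) = 4.
  m_4 = 2*4 - 4 = 4, d_4 = (22 - 4^2)/2 = 6/2 = 3, a_4 = floor((4 + 4)/3) = 2.
  m_5 = 3*2 - 4 = 2, d_5 = (22 - 2^2)/3 = 18/3 = 6, a_5 = floor((4 + 2)/6) = 1.
  m_6 = 6*1 - 2 = 4, d_6 = (22 - 4^2)/6 = 6/6 = 1, a_6 = floor((4 + 4)/1) = 8.
  m_7 = 1*8 - 4 = 4, d_7 = (22 - 4^2)/1 = 6/1 = 6: (m_7, d_7) = (m_1, d_1) = (4, 6), so from here the quotients repeat a_1, ..., a_6; the period length is 6.
So sqrt(22) = [4; (1, 2, 4, 2, 1, 8)] with period length k = 6.
k is even, so the fundamental solution of x^2 - 22y^2 = 1 is (p_{k-1}, q_{k-1}) = (p_5, q_5); compute convergents through index 5.
Convergents (p_i = a_i*p_{i-1} + p_{i-2}, q_i = a_i*q_{i-1} + q_{i-2} with p_{-2}=0, p_{-1}=1, q_{-2}=1, q_{-1}=0):
  i=0: a_0=4, p_0 = 4*1 + 0 = 4, q_0 = 4*0 + 1 = 1.
  i=1: a_1=1, p_1 = 1*4 + 1 = 5, q_1 = 1*1 + 0 = 1.
  i=2: a_2=2, p_2 = 2*5 + 4 = 14, q_2 = 2*1 + 1 = 3.
  i=3: a_3=4, p_3 = 4*14 + 5 = 61, q_3 = 4*3 + 1 = 13.
  i=4: a_4=2, p_4 = 2*61 + 14 = 136, q_4 = 2*13 + 3 = 29.
  i=5: a_5=1, p_5 = 1*136 + 61 = 197, q_5 = 1*29 + 13 = 42.
Check: 197^2 - 22*42^2 = 38809 - 38808 = 1, so (x, y) = (197, 42) solves the equation, and by the theorem it is the least positive solution.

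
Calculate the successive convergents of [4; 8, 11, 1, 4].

Using the convergent recurrence p_i = a_i*p_{i-1} + p_{i-2}, q_i = a_i*q_{i-1} + q_{i-2} with p_{-2}=0, p_{-1}=1, q_{-2}=1, q_{-1}=0:
  i=0: a_0=4, p_0 = 4*1 + 0 = 4, q_0 = 4*0 + 1 = 1.
  i=1: a_1=8, p_1 = 8*4 + 1 = 33, q_1 = 8*1 + 0 = 8.
  i=2: a_2=11, p_2 = 11*33 + 4 = 367, q_2 = 11*8 + 1 = 89.
  i=3: a_3=1, p_3 = 1*367 + 33 = 400, q_3 = 1*89 + 8 = 97.
  i=4: a_4=4, p_4 = 4*400 + 367 = 1967, q_4 = 4*97 + 89 = 477.

4/1, 33/8, 367/89, 400/97, 1967/477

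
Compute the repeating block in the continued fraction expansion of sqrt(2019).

Write x_i = (sqrt(2019) + m_i)/d_i with (m_0, d_0) = (0, 1). a_0 = floor(sqrt(2019)) = 44, since 44^2 = 1936 <= 2019 < 2025 = 45^2.
Iterate m_{i+1} = d_i*a_i - m_i, d_{i+1} = (2019 - m_{i+1}^2)/d_i, a_{i+1} = floor((a_0 + m_{i+1})/d_{i+1}):
  m_1 = 1*44 - 0 = 44, d_1 = (2019 - 44^2)/1 = 83/1 = 83, a_1 = floor((44 + 44)/83) = 1.
  m_2 = 83*1 - 44 = 39, d_2 = (2019 - 39^2)/83 = 498/83 = 6, a_2 = floor((44 + 39)/6) = 13.
  m_3 = 6*13 - 39 = 39, d_3 = (2019 - 39^2)/6 = 498/6 = 83, a_3 = floor((44 + 39)/83) = 1.
  m_4 = 83*1 - 39 = 44, d_4 = (2019 - 44^2)/83 = 83/83 = 1, a_4 = floor((44 + 44)/1) = 88.
  m_5 = 1*88 - 44 = 44, d_5 = (2019 - 44^2)/1 = 83/1 = 83: (m_5, d_5) = (m_1, d_1) = (44, 83), so from here the quotients repeat a_1, ..., a_4; the period length is 4.
Hence the expansion of sqrt(2019) is a_0 = 44 followed by the repeating block 1, 13, 1, 88 (period 4).

[44; (1, 13, 1, 88)]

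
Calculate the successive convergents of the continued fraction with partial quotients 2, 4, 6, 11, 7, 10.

Using the convergent recurrence p_i = a_i*p_{i-1} + p_{i-2}, q_i = a_i*q_{i-1} + q_{i-2} with p_{-2}=0, p_{-1}=1, q_{-2}=1, q_{-1}=0:
  i=0: a_0=2, p_0 = 2*1 + 0 = 2, q_0 = 2*0 + 1 = 1.
  i=1: a_1=4, p_1 = 4*2 + 1 = 9, q_1 = 4*1 + 0 = 4.
  i=2: a_2=6, p_2 = 6*9 + 2 = 56, q_2 = 6*4 + 1 = 25.
  i=3: a_3=11, p_3 = 11*56 + 9 = 625, q_3 = 11*25 + 4 = 279.
  i=4: a_4=7, p_4 = 7*625 + 56 = 4431, q_4 = 7*279 + 25 = 1978.
  i=5: a_5=10, p_5 = 10*4431 + 625 = 44935, q_5 = 10*1978 + 279 = 20059.

2/1, 9/4, 56/25, 625/279, 4431/1978, 44935/20059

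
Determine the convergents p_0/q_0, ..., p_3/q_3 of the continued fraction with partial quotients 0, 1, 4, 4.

Using the convergent recurrence p_i = a_i*p_{i-1} + p_{i-2}, q_i = a_i*q_{i-1} + q_{i-2} with p_{-2}=0, p_{-1}=1, q_{-2}=1, q_{-1}=0:
  i=0: a_0=0, p_0 = 0*1 + 0 = 0, q_0 = 0*0 + 1 = 1.
  i=1: a_1=1, p_1 = 1*0 + 1 = 1, q_1 = 1*1 + 0 = 1.
  i=2: a_2=4, p_2 = 4*1 + 0 = 4, q_2 = 4*1 + 1 = 5.
  i=3: a_3=4, p_3 = 4*4 + 1 = 17, q_3 = 4*5 + 1 = 21.

0/1, 1/1, 4/5, 17/21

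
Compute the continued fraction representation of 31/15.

[2; 15]

Run the Euclidean algorithm on 31 and 15; the successive quotients are the partial quotients a_0, a_1, ... (each step inverts the fractional part left over by the previous one):
  31 = 2*15 + 1, so a_0 = 2.
  15 = 15*1 + 0, so a_1 = 15.
The remainder reaches 0 after 2 divisions, so the expansion has 2 partial quotients, read off in order.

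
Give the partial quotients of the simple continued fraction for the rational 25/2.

[12; 2]

Run the Euclidean algorithm on 25 and 2; the successive quotients are the partial quotients a_0, a_1, ... (each step inverts the fractional part left over by the previous one):
  25 = 12*2 + 1, so a_0 = 12.
  2 = 2*1 + 0, so a_1 = 2.
The remainder reaches 0 after 2 divisions, so the expansion has 2 partial quotients, read off in order.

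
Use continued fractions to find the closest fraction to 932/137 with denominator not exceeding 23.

Expand x = 932/137 as a continued fraction with the Euclidean algorithm:
  932 = 6*137 + 110, so a_0 = 6.
  137 = 1*110 + 27, so a_1 = 1.
  110 = 4*27 + 2, so a_2 = 4.
  27 = 13*2 + 1, so a_3 = 13.
  2 = 2*1 + 0, so a_4 = 2.
so x = [6; 1, 4, 13, 2].
Convergents (p_i = a_i*p_{i-1} + p_{i-2}, q_i = a_i*q_{i-1} + q_{i-2} with p_{-2}=0, p_{-1}=1, q_{-2}=1, q_{-1}=0), until the denominator exceeds 23:
  i=0: a_0=6, p_0 = 6*1 + 0 = 6, q_0 = 6*0 + 1 = 1.
  i=1: a_1=1, p_1 = 1*6 + 1 = 7, q_1 = 1*1 + 0 = 1.
  i=2: a_2=4, p_2 = 4*7 + 6 = 34, q_2 = 4*1 + 1 = 5.
  i=3: a_3=13, p_3 = 13*34 + 7 = 449, q_3 = 13*5 + 1 = 66.
q_3 = 66 > 23, so the last convergent with denominator <= 23 is p_2/q_2 = 34/5.
The closest fraction with denominator <= 23 is either p_2/q_2 or the intermediate fraction (k*p_2 + p_1)/(k*q_2 + q_1) with the largest k >= 1 whose denominator stays <= 23; these approach x as k grows, and every other convergent or intermediate fraction in range is farther away.
Largest k: floor((23 - q_1)/q_2) = floor((23 - 1)/5) = 4.
That gives (4*34 + 7)/(4*5 + 1) = 143/21.
Compare the errors: |x - 34/5| = |932*5 - 34*137|/(137*5) = 2/685, and |x - 143/21| = |932*21 - 143*137|/(137*21) = 19/2877.
Cross-multiplying, 2*2877 = 5754 < 13015 = 19*685, so 2/685 is smaller: the convergent 34/5 is closer to x than 143/21.

34/5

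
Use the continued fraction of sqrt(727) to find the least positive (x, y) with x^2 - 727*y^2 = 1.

First expand sqrt(727) as a continued fraction. With x_i = (sqrt(727) + m_i)/d_i and (m_0, d_0) = (0, 1): a_0 = floor(sqrt(727)) = 26, since 26^2 = 676 <= 727 < 729 = 27^2.
Iterate m_{i+1} = d_i*a_i - m_i, d_{i+1} = (727 - m_{i+1}^2)/d_i, a_{i+1} = floor((a_0 + m_{i+1})/d_{i+1}):
  m_1 = 1*26 - 0 = 26, d_1 = (727 - 26^2)/1 = 51/1 = 51, a_1 = floor((26 + 26)/51) = 1.
  m_2 = 51*1 - 26 = 25, d_2 = (727 - 25^2)/51 = 102/51 = 2, a_2 = floor((26 + 25)/2) = 25.
  m_3 = 2*25 - 25 = 25, d_3 = (727 - 25^2)/2 = 102/2 = 51, a_3 = floor((26 + 25)/51) = 1.
  m_4 = 51*1 - 25 = 26, d_4 = (727 - 26^2)/51 = 51/51 = 1, a_4 = floor((26 + 26)/1) = 52.
  m_5 = 1*52 - 26 = 26, d_5 = (727 - 26^2)/1 = 51/1 = 51: (m_5, d_5) = (m_1, d_1) = (26, 51), so from here the quotients repeat a_1, ..., a_4; the period length is 4.
So sqrt(727) = [26; (1, 25, 1, 52)] with period length k = 4.
k is even, so the fundamental solution of x^2 - 727y^2 = 1 is (p_{k-1}, q_{k-1}) = (p_3, q_3); compute convergents through index 3.
Convergents (p_i = a_i*p_{i-1} + p_{i-2}, q_i = a_i*q_{i-1} + q_{i-2} with p_{-2}=0, p_{-1}=1, q_{-2}=1, q_{-1}=0):
  i=0: a_0=26, p_0 = 26*1 + 0 = 26, q_0 = 26*0 + 1 = 1.
  i=1: a_1=1, p_1 = 1*26 + 1 = 27, q_1 = 1*1 + 0 = 1.
  i=2: a_2=25, p_2 = 25*27 + 26 = 701, q_2 = 25*1 + 1 = 26.
  i=3: a_3=1, p_3 = 1*701 + 27 = 728, q_3 = 1*26 + 1 = 27.
Check: 728^2 - 727*27^2 = 529984 - 529983 = 1, so (x, y) = (728, 27) solves the equation, and by the theorem it is the least positive solution.

(x, y) = (728, 27)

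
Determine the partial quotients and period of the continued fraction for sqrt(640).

[25; (3, 2, 1, 4, 1, 11, 1, 4, 1, 2, 3, 50)]

Write x_i = (sqrt(640) + m_i)/d_i with (m_0, d_0) = (0, 1). a_0 = floor(sqrt(640)) = 25, since 25^2 = 625 <= 640 < 676 = 26^2.
Iterate m_{i+1} = d_i*a_i - m_i, d_{i+1} = (640 - m_{i+1}^2)/d_i, a_{i+1} = floor((a_0 + m_{i+1})/d_{i+1}):
  m_1 = 1*25 - 0 = 25, d_1 = (640 - 25^2)/1 = 15/1 = 15, a_1 = floor((25 + 25)/15) = 3.
  m_2 = 15*3 - 25 = 20, d_2 = (640 - 20^2)/15 = 240/15 = 16, a_2 = floor((25 + 20)/16) = 2.
  m_3 = 16*2 - 20 = 12, d_3 = (640 - 12^2)/16 = 496/16 = 31, a_3 = floor((25 + 12)/31) = 1.
  m_4 = 31*1 - 12 = 19, d_4 = (640 - 19^2)/31 = 279/31 = 9, a_4 = floor((25 + 19)/9) = 4.
  m_5 = 9*4 - 19 = 17, d_5 = (640 - 17^2)/9 = 351/9 = 39, a_5 = floor((25 + 17)/39) = 1.
  m_6 = 39*1 - 17 = 22, d_6 = (640 - 22^2)/39 = 156/39 = 4, a_6 = floor((25 + 22)/4) = 11.
  m_7 = 4*11 - 22 = 22, d_7 = (640 - 22^2)/4 = 156/4 = 39, a_7 = floor((25 + 22)/39) = 1.
  m_8 = 39*1 - 22 = 17, d_8 = (640 - 17^2)/39 = 351/39 = 9, a_8 = floor((25 + 17)/9) = 4.
  m_9 = 9*4 - 17 = 19, d_9 = (640 - 19^2)/9 = 279/9 = 31, a_9 = floor((25 + 19)/31) = 1.
  m_10 = 31*1 - 19 = 12, d_10 = (640 - 12^2)/31 = 496/31 = 16, a_10 = floor((25 + 12)/16) = 2.
  m_11 = 16*2 - 12 = 20, d_11 = (640 - 20^2)/16 = 240/16 = 15, a_11 = floor((25 + 20)/15) = 3.
  m_12 = 15*3 - 20 = 25, d_12 = (640 - 25^2)/15 = 15/15 = 1, a_12 = floor((25 + 25)/1) = 50.
  m_13 = 1*50 - 25 = 25, d_13 = (640 - 25^2)/1 = 15/1 = 15: (m_13, d_13) = (m_1, d_1) = (25, 15), so from here the quotients repeat a_1, ..., a_12; the period length is 12.
Hence the expansion of sqrt(640) is a_0 = 25 followed by the repeating block 3, 2, 1, 4, 1, 11, 1, 4, 1, 2, 3, 50 (period 12).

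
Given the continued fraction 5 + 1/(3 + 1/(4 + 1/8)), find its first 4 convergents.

5/1, 16/3, 69/13, 568/107

Using the convergent recurrence p_i = a_i*p_{i-1} + p_{i-2}, q_i = a_i*q_{i-1} + q_{i-2} with p_{-2}=0, p_{-1}=1, q_{-2}=1, q_{-1}=0:
  i=0: a_0=5, p_0 = 5*1 + 0 = 5, q_0 = 5*0 + 1 = 1.
  i=1: a_1=3, p_1 = 3*5 + 1 = 16, q_1 = 3*1 + 0 = 3.
  i=2: a_2=4, p_2 = 4*16 + 5 = 69, q_2 = 4*3 + 1 = 13.
  i=3: a_3=8, p_3 = 8*69 + 16 = 568, q_3 = 8*13 + 3 = 107.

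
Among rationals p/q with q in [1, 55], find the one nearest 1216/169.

Expand x = 1216/169 as a continued fraction with the Euclidean algorithm:
  1216 = 7*169 + 33, so a_0 = 7.
  169 = 5*33 + 4, so a_1 = 5.
  33 = 8*4 + 1, so a_2 = 8.
  4 = 4*1 + 0, so a_3 = 4.
so x = [7; 5, 8, 4].
Convergents (p_i = a_i*p_{i-1} + p_{i-2}, q_i = a_i*q_{i-1} + q_{i-2} with p_{-2}=0, p_{-1}=1, q_{-2}=1, q_{-1}=0), until the denominator exceeds 55:
  i=0: a_0=7, p_0 = 7*1 + 0 = 7, q_0 = 7*0 + 1 = 1.
  i=1: a_1=5, p_1 = 5*7 + 1 = 36, q_1 = 5*1 + 0 = 5.
  i=2: a_2=8, p_2 = 8*36 + 7 = 295, q_2 = 8*5 + 1 = 41.
  i=3: a_3=4, p_3 = 4*295 + 36 = 1216, q_3 = 4*41 + 5 = 169.
q_3 = 169 > 55, so the last convergent with denominator <= 55 is p_2/q_2 = 295/41.
The closest fraction with denominator <= 55 is either p_2/q_2 or the intermediate fraction (k*p_2 + p_1)/(k*q_2 + q_1) with the largest k >= 1 whose denominator stays <= 55; these approach x as k grows, and every other convergent or intermediate fraction in range is farther away.
Largest k: floor((55 - q_1)/q_2) = floor((55 - 5)/41) = 1.
That gives (1*295 + 36)/(1*41 + 5) = 331/46.
Compare the errors: |x - 295/41| = |1216*41 - 295*169|/(169*41) = 1/6929, and |x - 331/46| = |1216*46 - 331*169|/(169*46) = 3/7774.
Cross-multiplying, 1*7774 = 7774 < 20787 = 3*6929, so 1/6929 is smaller: the convergent 295/41 is closer to x than 331/46.

295/41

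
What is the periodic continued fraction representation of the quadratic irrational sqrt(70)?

[8; (2, 1, 2, 1, 2, 16)]

Write x_i = (sqrt(70) + m_i)/d_i with (m_0, d_0) = (0, 1). a_0 = floor(sqrt(70)) = 8, since 8^2 = 64 <= 70 < 81 = 9^2.
Iterate m_{i+1} = d_i*a_i - m_i, d_{i+1} = (70 - m_{i+1}^2)/d_i, a_{i+1} = floor((a_0 + m_{i+1})/d_{i+1}):
  m_1 = 1*8 - 0 = 8, d_1 = (70 - 8^2)/1 = 6/1 = 6, a_1 = floor((8 + 8)/6) = 2.
  m_2 = 6*2 - 8 = 4, d_2 = (70 - 4^2)/6 = 54/6 = 9, a_2 = floor((8 + 4)/9) = 1.
  m_3 = 9*1 - 4 = 5, d_3 = (70 - 5^2)/9 = 45/9 = 5, a_3 = floor((8 + 5)/5) = 2.
  m_4 = 5*2 - 5 = 5, d_4 = (70 - 5^2)/5 = 45/5 = 9, a_4 = floor((8 + 5)/9) = 1.
  m_5 = 9*1 - 5 = 4, d_5 = (70 - 4^2)/9 = 54/9 = 6, a_5 = floor((8 + 4)/6) = 2.
  m_6 = 6*2 - 4 = 8, d_6 = (70 - 8^2)/6 = 6/6 = 1, a_6 = floor((8 + 8)/1) = 16.
  m_7 = 1*16 - 8 = 8, d_7 = (70 - 8^2)/1 = 6/1 = 6: (m_7, d_7) = (m_1, d_1) = (8, 6), so from here the quotients repeat a_1, ..., a_6; the period length is 6.
Hence the expansion of sqrt(70) is a_0 = 8 followed by the repeating block 2, 1, 2, 1, 2, 16 (period 6).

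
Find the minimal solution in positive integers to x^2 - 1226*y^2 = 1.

(x, y) = (2451, 70)

First expand sqrt(1226) as a continued fraction. With x_i = (sqrt(1226) + m_i)/d_i and (m_0, d_0) = (0, 1): a_0 = floor(sqrt(1226)) = 35, since 35^2 = 1225 <= 1226 < 1296 = 36^2.
Iterate m_{i+1} = d_i*a_i - m_i, d_{i+1} = (1226 - m_{i+1}^2)/d_i, a_{i+1} = floor((a_0 + m_{i+1})/d_{i+1}):
  m_1 = 1*35 - 0 = 35, d_1 = (1226 - 35^2)/1 = 1/1 = 1, a_1 = floor((35 + 35)/1) = 70.
  m_2 = 1*70 - 35 = 35, d_2 = (1226 - 35^2)/1 = 1/1 = 1: (m_2, d_2) = (m_1, d_1) = (35, 1), so from here the quotient a_1 repeats; the period length is 1.
So sqrt(1226) = [35; (70)] with period length k = 1.
k is odd, so (p_{k-1}, q_{k-1}) only solves x^2 - 1226y^2 = -1 and the fundamental solution of x^2 - 1226y^2 = 1 is (p_{2k-1}, q_{2k-1}) = (p_1, q_1); compute convergents through index 1, running through the period twice.
Convergents (p_i = a_i*p_{i-1} + p_{i-2}, q_i = a_i*q_{i-1} + q_{i-2} with p_{-2}=0, p_{-1}=1, q_{-2}=1, q_{-1}=0):
  i=0: a_0=35, p_0 = 35*1 + 0 = 35, q_0 = 35*0 + 1 = 1.
  i=1: a_1=70, p_1 = 70*35 + 1 = 2451, q_1 = 70*1 + 0 = 70.
Indeed p_0^2 - 1226*q_0^2 = 1225 - 1226 = -1, not +1.
Check: 2451^2 - 1226*70^2 = 6007401 - 6007400 = 1, so (x, y) = (2451, 70) solves the equation, and by the theorem it is the least positive solution.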